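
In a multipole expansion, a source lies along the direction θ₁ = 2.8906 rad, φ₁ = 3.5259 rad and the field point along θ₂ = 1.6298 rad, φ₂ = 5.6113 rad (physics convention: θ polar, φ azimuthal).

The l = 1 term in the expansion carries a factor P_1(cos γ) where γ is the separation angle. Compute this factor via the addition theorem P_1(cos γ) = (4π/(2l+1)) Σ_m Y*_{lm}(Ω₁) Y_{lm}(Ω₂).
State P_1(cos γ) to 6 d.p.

-0.064909

Term-by-term m-sum for l=1 (normalisation 4π/3 = 4.188790):
  m=-1: -0.07955 - 0.03217j × 0.26993 + 0.21468j = -0.01457 - 0.02576j  (running Σ = -0.01457 - 0.02576j)
  m=0: -0.47329 + 0.00000j × -0.02881 + 0.00000j = 0.01364 + 0.00000j  (running Σ = -0.00093 - 0.02576j)
  m=1: 0.07955 - 0.03217j × -0.26993 + 0.21468j = -0.01457 + 0.02576j  (running Σ = -0.01550 + 0.00000j)
Σ over m = -0.01550 + 0.00000j; ×(4π/3) → -0.06491 + 0.00000j. Real part: -0.064909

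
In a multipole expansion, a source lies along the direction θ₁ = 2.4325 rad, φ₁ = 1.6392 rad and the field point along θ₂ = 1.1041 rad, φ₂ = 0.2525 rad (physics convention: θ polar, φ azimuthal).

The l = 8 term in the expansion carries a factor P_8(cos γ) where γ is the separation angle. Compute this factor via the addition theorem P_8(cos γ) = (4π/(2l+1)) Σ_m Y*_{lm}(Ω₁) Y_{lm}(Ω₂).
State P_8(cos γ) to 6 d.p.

Addition theorem: P_8(cos γ) = (4π/17) Σ_m Y*_{lm}(Ω₁) Y_{lm}(Ω₂), m = −8…8:
  [-8]  conj(Y_{8,-8})(Ω₁) = 0.01422 + 0.00867j ; Y_{8,-8}(Ω₂) = -0.09056 - 0.18786j ; Δ = 0.00034 - 0.00346j
  [-7]  conj(Y_{8,-7})(Ω₁) = -0.03578 + 0.06892j ; Y_{8,-7}(Ω₂) = -0.08214 - 0.41218j ; Δ = 0.03135 + 0.00909j
  [-6]  conj(Y_{8,-6})(Ω₁) = -0.20099 - 0.08746j ; Y_{8,-6}(Ω₂) = 0.02169 - 0.38832j ; Δ = -0.03832 + 0.07615j
  [-5]  conj(Y_{8,-5})(Ω₁) = 0.13665 - 0.38384j ; Y_{8,-5}(Ω₂) = 0.00231 - 0.00726j ; Δ = -0.00247 - 0.00188j
  [-4]  conj(Y_{8,-4})(Ω₁) = 0.44440 + 0.12472j ; Y_{8,-4}(Ω₂) = -0.18307 + 0.29149j ; Δ = -0.11771 + 0.10671j
  [-3]  conj(Y_{8,-3})(Ω₁) = -0.03593 + 0.17263j ; Y_{8,-3}(Ω₂) = -0.13529 + 0.12794j ; Δ = -0.01723 - 0.02795j
  [-2]  conj(Y_{8,-2})(Ω₁) = 0.28561 + 0.03932j ; Y_{8,-2}(Ω₂) = 0.22659 - 0.12526j ; Δ = 0.06964 - 0.02687j
  [-1]  conj(Y_{8,-1})(Ω₁) = -0.02268 + 0.33110j ; Y_{8,-1}(Ω₂) = 0.23546 - 0.06075j ; Δ = 0.01477 + 0.07934j
  [+0]  conj(Y_{8,0})(Ω₁) = 0.19310 + 0.00000j ; Y_{8,0}(Ω₂) = -0.22641 + 0.00000j ; Δ = -0.04372 + 0.00000j
  [+1]  conj(Y_{8,1})(Ω₁) = 0.02268 + 0.33110j ; Y_{8,1}(Ω₂) = -0.23546 - 0.06075j ; Δ = 0.01477 - 0.07934j
  [+2]  conj(Y_{8,2})(Ω₁) = 0.28561 - 0.03932j ; Y_{8,2}(Ω₂) = 0.22659 + 0.12526j ; Δ = 0.06964 + 0.02687j
  [+3]  conj(Y_{8,3})(Ω₁) = 0.03593 + 0.17263j ; Y_{8,3}(Ω₂) = 0.13529 + 0.12794j ; Δ = -0.01723 + 0.02795j
  [+4]  conj(Y_{8,4})(Ω₁) = 0.44440 - 0.12472j ; Y_{8,4}(Ω₂) = -0.18307 - 0.29149j ; Δ = -0.11771 - 0.10671j
  [+5]  conj(Y_{8,5})(Ω₁) = -0.13665 - 0.38384j ; Y_{8,5}(Ω₂) = -0.00231 - 0.00726j ; Δ = -0.00247 + 0.00188j
  [+6]  conj(Y_{8,6})(Ω₁) = -0.20099 + 0.08746j ; Y_{8,6}(Ω₂) = 0.02169 + 0.38832j ; Δ = -0.03832 - 0.07615j
  [+7]  conj(Y_{8,7})(Ω₁) = 0.03578 + 0.06892j ; Y_{8,7}(Ω₂) = 0.08214 - 0.41218j ; Δ = 0.03135 - 0.00909j
  [+8]  conj(Y_{8,8})(Ω₁) = 0.01422 - 0.00867j ; Y_{8,8}(Ω₂) = -0.09056 + 0.18786j ; Δ = 0.00034 + 0.00346j
Accumulated sum -0.16298 + 0.00000j; after 4π/(2l+1) scaling, -0.12047 + 0.00000j ⇒ P_8 = -0.120473

-0.120473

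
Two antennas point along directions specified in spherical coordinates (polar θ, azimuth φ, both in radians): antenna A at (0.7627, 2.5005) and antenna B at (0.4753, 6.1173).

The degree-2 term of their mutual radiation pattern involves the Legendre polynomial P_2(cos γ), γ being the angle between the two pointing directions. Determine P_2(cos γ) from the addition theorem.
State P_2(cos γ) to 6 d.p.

Term-by-term m-sum for l=2 (normalisation 4π/5 = 2.513274):
  term(m=-2) = 0.00867 - 0.01213j   from Y*(Ω₁)=0.05248 - 0.17675j, Y(Ω₂)=0.07648 + 0.02635j
  term(m=-1) = -0.10786 + 0.05550j   from Y*(Ω₁)=-0.30926 + 0.23078j, Y(Ω₂)=0.31002 + 0.05190j
  term(m=+0) = 0.07752 + 0.00000j   from Y*(Ω₁)=0.17916 + 0.00000j, Y(Ω₂)=0.43265 + 0.00000j
  term(m=+1) = -0.10786 - 0.05550j   from Y*(Ω₁)=0.30926 + 0.23078j, Y(Ω₂)=-0.31002 + 0.05190j
  term(m=+2) = 0.00867 + 0.01213j   from Y*(Ω₁)=0.05248 + 0.17675j, Y(Ω₂)=0.07648 - 0.02635j
Total Σ_m = -0.12085 + 0.00000j. Multiply by 2.513274: -0.30374 + 0.00000j. P_2(cos γ) = -0.303741

-0.303741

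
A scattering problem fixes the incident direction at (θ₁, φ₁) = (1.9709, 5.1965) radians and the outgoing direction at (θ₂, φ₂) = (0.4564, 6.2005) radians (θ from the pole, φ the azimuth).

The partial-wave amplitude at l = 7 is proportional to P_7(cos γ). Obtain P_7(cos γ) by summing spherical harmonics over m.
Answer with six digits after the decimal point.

0.244816

Summing Y*_{l m}(θ₁,φ₁)·Y_{l m}(θ₂,φ₂) over m ∈ [−7, 7]; prefactor 4π/(2·7+1) = 0.837758:
  m=-7: 0.06878 - 0.27257j × 0.00135 + 0.00088j = 0.00033 - 0.00031j  (running Σ = 0.00033 - 0.00031j)
  m=-6: -0.43242 + 0.10441j × 0.01082 + 0.00586j = -0.00529 - 0.00140j  (running Σ = -0.00496 - 0.00171j)
  m=-5: 0.15610 + 0.17761j × 0.05294 + 0.02322j = 0.00414 + 0.01303j  (running Σ = -0.00082 + 0.01132j)
  m=-4: -0.07558 + 0.19740j × 0.17570 + 0.06033j = -0.02519 + 0.03012j  (running Σ = -0.02601 + 0.04144j)
  m=-3: 0.31944 - 0.03802j × 0.39168 + 0.09920j = 0.12889 + 0.01680j  (running Σ = 0.10288 + 0.05824j)
  m=-2: 0.04695 + 0.06825j × 0.51688 + 0.08626j = 0.01838 + 0.03933j  (running Σ = 0.12126 + 0.09757j)
  m=-1: 0.15295 - 0.29086j × 0.19153 + 0.01587j = 0.03391 - 0.05328j  (running Σ = 0.15518 + 0.04428j)
  m=0: 0.04420 + 0.00000j × -0.40997 + 0.00000j = -0.01812 + 0.00000j  (running Σ = 0.13705 + 0.04428j)
  m=1: -0.15295 - 0.29086j × -0.19153 + 0.01587j = 0.03391 + 0.05328j  (running Σ = 0.17096 + 0.09757j)
  m=2: 0.04695 - 0.06825j × 0.51688 - 0.08626j = 0.01838 - 0.03933j  (running Σ = 0.18934 + 0.05824j)
  m=3: -0.31944 - 0.03802j × -0.39168 + 0.09920j = 0.12889 - 0.01680j  (running Σ = 0.31823 + 0.04144j)
  m=4: -0.07558 - 0.19740j × 0.17570 - 0.06033j = -0.02519 - 0.03012j  (running Σ = 0.29305 + 0.01132j)
  m=5: -0.15610 + 0.17761j × -0.05294 + 0.02322j = 0.00414 - 0.01303j  (running Σ = 0.29719 - 0.00171j)
  m=6: -0.43242 - 0.10441j × 0.01082 - 0.00586j = -0.00529 + 0.00140j  (running Σ = 0.29189 - 0.00031j)
  m=7: -0.06878 - 0.27257j × -0.00135 + 0.00088j = 0.00033 + 0.00031j  (running Σ = 0.29223 + 0.00000j)
Total Σ_m = 0.29223 + 0.00000j. Multiply by 0.837758: 0.24482 + 0.00000j. P_7(cos γ) = 0.244816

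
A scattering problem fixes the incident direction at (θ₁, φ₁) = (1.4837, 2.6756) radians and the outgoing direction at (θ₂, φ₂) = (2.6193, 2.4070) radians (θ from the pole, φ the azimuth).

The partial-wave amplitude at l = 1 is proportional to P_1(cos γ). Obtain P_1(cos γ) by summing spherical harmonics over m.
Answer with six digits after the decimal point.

0.403769

Summing Y*_{l m}(θ₁,φ₁)·Y_{l m}(θ₂,φ₂) over m ∈ [−1, 1]; prefactor 4π/(2·1+1) = 4.188790:
  m=-1: Y*=-0.307486+0.154646i  Y=-0.127906-0.115528i  product +0.057195+0.015743i
  m=+0: Y*=+0.042502-0.000000i  Y=-0.423461+0.000000i  product -0.017998+0.000000i
  m=+1: Y*=+0.307486+0.154646i  Y=+0.127906-0.115528i  product +0.057195-0.015743i
Total Σ_m = +0.096393+0.000000i. Multiply by 4.188790: +0.403769+0.000000i. P_1(cos γ) = 0.403769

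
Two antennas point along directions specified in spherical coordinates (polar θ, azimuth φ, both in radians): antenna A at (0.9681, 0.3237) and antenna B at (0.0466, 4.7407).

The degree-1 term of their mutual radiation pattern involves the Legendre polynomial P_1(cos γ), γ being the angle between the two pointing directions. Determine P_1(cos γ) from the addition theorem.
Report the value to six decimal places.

Addition theorem: P_1(cos γ) = (4π/3) Σ_m Y*_{lm}(Ω₁) Y_{lm}(Ω₂), m = −1…1:
  term(m=-1) = (-0.001334, 0.004382)   from Y*(Ω₁)=(0.269840, 0.090531), Y(Ω₂)=(0.000456, 0.016088)
  term(m=+0) = (0.135182, 0.000000)   from Y*(Ω₁)=(0.276972, -0.000000), Y(Ω₂)=(0.488072, 0.000000)
  term(m=+1) = (-0.001334, -0.004382)   from Y*(Ω₁)=(-0.269840, 0.090531), Y(Ω₂)=(-0.000456, 0.016088)
Accumulated sum (0.132515, 0.000000); after 4π/(2l+1) scaling, (0.555079, 0.000000) ⇒ P_1 = 0.555079

0.555079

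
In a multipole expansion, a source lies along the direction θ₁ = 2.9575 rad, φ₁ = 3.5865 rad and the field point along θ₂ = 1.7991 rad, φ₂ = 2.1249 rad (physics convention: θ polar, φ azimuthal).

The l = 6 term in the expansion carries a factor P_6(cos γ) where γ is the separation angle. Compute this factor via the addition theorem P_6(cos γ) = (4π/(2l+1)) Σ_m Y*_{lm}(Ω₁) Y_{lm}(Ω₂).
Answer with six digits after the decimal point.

0.007060

Summing Y*_{l m}(θ₁,φ₁)·Y_{l m}(θ₂,φ₂) over m ∈ [−6, 6]; prefactor 4π/(2·6+1) = 0.966644:
  term(m=-6) = -0.00001 + 0.00000j   from Y*(Ω₁)=-0.00002 + 0.00001j, Y(Ω₂)=0.40569 - 0.07509j
  term(m=-5) = 0.00006 + 0.00010j   from Y*(Ω₁)=-0.00021 + 0.00027j, Y(Ω₂)=0.12042 - 0.30949j
  term(m=-4) = -0.00049 + 0.00023j   from Y*(Ω₁)=-0.00080 + 0.00377j, Y(Ω₂)=0.08436 + 0.11198j
  term(m=-3) = 0.00320 + 0.00942j   from Y*(Ω₁)=0.00701 + 0.02915j, Y(Ω₂)=0.33058 - 0.03034j
  term(m=-2) = -0.00782 + 0.00173j   from Y*(Ω₁)=0.09914 + 0.12235j, Y(Ω₂)=-0.02269 + 0.04551j
  term(m=-1) = 0.01779 + 0.16230j   from Y*(Ω₁)=0.45713 + 0.21795j, Y(Ω₂)=0.16964 + 0.27416j
  term(m=+0) = -0.01818 + 0.00000j   from Y*(Ω₁)=0.68567 + 0.00000j, Y(Ω₂)=-0.02651 + 0.00000j
  term(m=+1) = 0.01779 - 0.16230j   from Y*(Ω₁)=-0.45713 + 0.21795j, Y(Ω₂)=-0.16964 + 0.27416j
  term(m=+2) = -0.00782 - 0.00173j   from Y*(Ω₁)=0.09914 - 0.12235j, Y(Ω₂)=-0.02269 - 0.04551j
  term(m=+3) = 0.00320 - 0.00942j   from Y*(Ω₁)=-0.00701 + 0.02915j, Y(Ω₂)=-0.33058 - 0.03034j
  term(m=+4) = -0.00049 - 0.00023j   from Y*(Ω₁)=-0.00080 - 0.00377j, Y(Ω₂)=0.08436 - 0.11198j
  term(m=+5) = 0.00006 - 0.00010j   from Y*(Ω₁)=0.00021 + 0.00027j, Y(Ω₂)=-0.12042 - 0.30949j
  term(m=+6) = -0.00001 - 0.00000j   from Y*(Ω₁)=-0.00002 - 0.00001j, Y(Ω₂)=0.40569 + 0.07509j
Σ over m = 0.00730 - 0.00000j; ×(4π/13) → 0.00706 - 0.00000j. Real part: 0.007060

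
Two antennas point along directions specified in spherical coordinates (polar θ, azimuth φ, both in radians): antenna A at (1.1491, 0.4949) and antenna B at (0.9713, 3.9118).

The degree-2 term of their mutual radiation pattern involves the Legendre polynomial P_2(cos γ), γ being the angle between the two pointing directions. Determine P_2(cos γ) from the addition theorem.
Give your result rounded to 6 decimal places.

-0.133973

Term-by-term m-sum for l=2 (normalisation 4π/5 = 2.513274):
  m=-2: (0.176491, 0.268797) × (0.007998, -0.263182) = (0.072154, -0.044299)  (running Σ = (0.072154, -0.044299))
  m=-1: (0.253893, 0.137026) × (-0.258311, 0.250580) = (-0.099919, 0.028225)  (running Σ = (-0.027765, -0.016074))
  m=0: (-0.156875, -0.000000) × (-0.014175, 0.000000) = (0.002224, 0.000000)  (running Σ = (-0.025541, -0.016074))
  m=1: (-0.253893, 0.137026) × (0.258311, 0.250580) = (-0.099919, -0.028225)  (running Σ = (-0.125460, -0.044299))
  m=2: (0.176491, -0.268797) × (0.007998, 0.263182) = (0.072154, 0.044299)  (running Σ = (-0.053306, 0.000000))
Accumulated sum (-0.053306, 0.000000); after 4π/(2l+1) scaling, (-0.133973, 0.000000) ⇒ P_2 = -0.133973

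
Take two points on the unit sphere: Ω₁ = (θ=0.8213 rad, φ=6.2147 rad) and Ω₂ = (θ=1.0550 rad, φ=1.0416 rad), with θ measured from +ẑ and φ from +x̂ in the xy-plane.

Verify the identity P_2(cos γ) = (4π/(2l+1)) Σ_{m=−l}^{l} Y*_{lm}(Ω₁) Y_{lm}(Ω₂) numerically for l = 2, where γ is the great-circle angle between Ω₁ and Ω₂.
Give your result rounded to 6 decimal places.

0.074985

Summing Y*_{l m}(θ₁,φ₁)·Y_{l m}(θ₂,φ₂) over m ∈ [−2, 2]; prefactor 4π/(2·2+1) = 2.513274:
  m=-2: Y*=0.20505 - 0.02826j  Y=-0.14331 - 0.25476j  product -0.03659 - 0.04819j
  m=-1: Y*=0.38438 - 0.02637j  Y=0.16734 - 0.28613j  product 0.05678 - 0.11439j
  m=+0: Y*=0.12376 + 0.00000j  Y=-0.08521 + 0.00000j  product -0.01055 + 0.00000j
  m=+1: Y*=-0.38438 - 0.02637j  Y=-0.16734 - 0.28613j  product 0.05678 + 0.11439j
  m=+2: Y*=0.20505 + 0.02826j  Y=-0.14331 + 0.25476j  product -0.03659 + 0.04819j
Σ over m = 0.02984 - 0.00000j; ×(4π/5) → 0.07498 - 0.00000j. Real part: 0.074985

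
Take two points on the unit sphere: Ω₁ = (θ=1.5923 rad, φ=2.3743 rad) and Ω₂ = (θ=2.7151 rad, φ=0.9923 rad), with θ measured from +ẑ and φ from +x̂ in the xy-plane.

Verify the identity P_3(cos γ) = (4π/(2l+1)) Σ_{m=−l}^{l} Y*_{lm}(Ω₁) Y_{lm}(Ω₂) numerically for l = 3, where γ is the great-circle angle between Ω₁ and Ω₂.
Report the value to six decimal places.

-0.143499

Term-by-term m-sum for l=3 (normalisation 4π/7 = 1.795196):
  [-3]  conj(Y_{3,-3})(Ω₁) = (0.278377, 0.310388) ; Y_{3,-3}(Ω₂) = (-0.029137, -0.004843) ; Δ = (-0.006608, -0.010392)
  [-2]  conj(Y_{3,-2})(Ω₁) = (-0.000795, 0.021950) ; Y_{3,-2}(Ω₂) = (0.064024, 0.145788) ; Δ = (-0.003251, 0.001289)
  [-1]  conj(Y_{3,-1})(Ω₁) = (0.232031, -0.223778) ; Y_{3,-1}(Ω₂) = (0.229848, -0.351976) ; Δ = (-0.025433, -0.133104)
  [+0]  conj(Y_{3,0})(Ω₁) = (0.024054, -0.000000) ; Y_{3,0}(Ω₂) = (-0.388788, 0.000000) ; Δ = (-0.009352, 0.000000)
  [+1]  conj(Y_{3,1})(Ω₁) = (-0.232031, -0.223778) ; Y_{3,1}(Ω₂) = (-0.229848, -0.351976) ; Δ = (-0.025433, 0.133104)
  [+2]  conj(Y_{3,2})(Ω₁) = (-0.000795, -0.021950) ; Y_{3,2}(Ω₂) = (0.064024, -0.145788) ; Δ = (-0.003251, -0.001289)
  [+3]  conj(Y_{3,3})(Ω₁) = (-0.278377, 0.310388) ; Y_{3,3}(Ω₂) = (0.029137, -0.004843) ; Δ = (-0.006608, 0.010392)
Accumulated sum (-0.079935, 0.000000); after 4π/(2l+1) scaling, (-0.143499, 0.000000) ⇒ P_3 = -0.143499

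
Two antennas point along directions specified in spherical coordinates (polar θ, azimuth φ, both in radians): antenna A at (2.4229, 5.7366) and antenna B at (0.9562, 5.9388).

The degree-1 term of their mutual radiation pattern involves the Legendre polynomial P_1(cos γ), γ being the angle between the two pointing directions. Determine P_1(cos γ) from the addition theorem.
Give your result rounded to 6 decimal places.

Addition theorem: P_1(cos γ) = (4π/3) Σ_m Y*_{lm}(Ω₁) Y_{lm}(Ω₂), m = −1…1:
  m=-1: 0.19433 - 0.11823j × 0.26570 + 0.09530j = 0.06290 - 0.01289j  (running Σ = 0.06290 - 0.01289j)
  m=0: -0.36776 + 0.00000j × 0.28174 + 0.00000j = -0.10361 + 0.00000j  (running Σ = -0.04071 - 0.01289j)
  m=1: -0.19433 - 0.11823j × -0.26570 + 0.09530j = 0.06290 + 0.01289j  (running Σ = 0.02219 + 0.00000j)
Total Σ_m = 0.02219 + 0.00000j. Multiply by 4.188790: 0.09295 + 0.00000j. P_1(cos γ) = 0.092949

0.092949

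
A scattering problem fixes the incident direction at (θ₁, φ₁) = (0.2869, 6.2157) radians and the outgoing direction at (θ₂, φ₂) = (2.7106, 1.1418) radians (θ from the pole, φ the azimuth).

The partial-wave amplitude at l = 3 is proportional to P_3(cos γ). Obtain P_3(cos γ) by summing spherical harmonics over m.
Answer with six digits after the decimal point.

-0.183008

Expand P_3 via completeness: Σ_{m} conj(Y_{3,m}) at Ω₁ times Y_{3,m} at Ω₂ —
  m=-3: (0.009261, -0.001901) × (-0.029205, 0.008519) = (-0.000254, 0.000134)  (running Σ = (-0.000254, 0.000134))
  m=-2: (0.077779, -0.010562) × (0.105980, 0.122603) = (0.009538, 0.008417)  (running Σ = (0.009284, 0.008551))
  m=-1: (0.328448, -0.022199) × (0.175634, -0.383977) = (0.049163, -0.130016)  (running Σ = (0.058446, -0.121465))
  m=0: (0.572538, -0.000000) × (-0.382221, 0.000000) = (-0.218836, 0.000000)  (running Σ = (-0.160389, -0.121465))
  m=1: (-0.328448, -0.022199) × (-0.175634, -0.383977) = (0.049163, 0.130016)  (running Σ = (-0.111227, 0.008551))
  m=2: (0.077779, 0.010562) × (0.105980, -0.122603) = (0.009538, -0.008417)  (running Σ = (-0.101689, 0.000134))
  m=3: (-0.009261, -0.001901) × (0.029205, 0.008519) = (-0.000254, -0.000134)  (running Σ = (-0.101943, -0.000000))
Accumulated sum (-0.101943, -0.000000); after 4π/(2l+1) scaling, (-0.183008, -0.000000) ⇒ P_3 = -0.183008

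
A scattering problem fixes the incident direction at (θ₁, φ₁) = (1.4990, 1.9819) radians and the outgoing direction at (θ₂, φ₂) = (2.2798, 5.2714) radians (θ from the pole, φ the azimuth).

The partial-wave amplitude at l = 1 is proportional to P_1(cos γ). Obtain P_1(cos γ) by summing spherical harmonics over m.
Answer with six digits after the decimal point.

-0.795495

Summing Y*_{l m}(θ₁,φ₁)·Y_{l m}(θ₂,φ₂) over m ∈ [−1, 1]; prefactor 4π/(2·1+1) = 4.188790:
  m=-1: Y*=-0.13771 + 0.31589j  Y=0.13908 + 0.22232j  product -0.08938 + 0.01332j
  m=+0: Y*=0.03505 + 0.00000j  Y=-0.31812 + 0.00000j  product -0.01115 + 0.00000j
  m=+1: Y*=0.13771 + 0.31589j  Y=-0.13908 + 0.22232j  product -0.08938 - 0.01332j
Total Σ_m = -0.18991 + 0.00000j. Multiply by 4.188790: -0.79549 + 0.00000j. P_1(cos γ) = -0.795495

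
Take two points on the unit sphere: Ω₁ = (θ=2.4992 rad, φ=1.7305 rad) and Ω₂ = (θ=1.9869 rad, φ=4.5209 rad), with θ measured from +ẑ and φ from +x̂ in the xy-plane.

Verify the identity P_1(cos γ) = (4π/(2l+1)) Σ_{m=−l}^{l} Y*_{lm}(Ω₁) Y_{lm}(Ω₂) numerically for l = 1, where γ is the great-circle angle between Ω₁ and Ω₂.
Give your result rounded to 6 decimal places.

-0.190915

Summing Y*_{l m}(θ₁,φ₁)·Y_{l m}(θ₂,φ₂) over m ∈ [−1, 1]; prefactor 4π/(2·1+1) = 4.188790:
  m=-1: (-0.032917, 0.204356) × (-0.060144, 0.310237) = (-0.061419, -0.022503)  (running Σ = (-0.061419, -0.022503))
  m=0: (-0.391207, -0.000000) × (-0.197493, 0.000000) = (0.077261, 0.000000)  (running Σ = (0.015841, -0.022503))
  m=1: (0.032917, 0.204356) × (0.060144, 0.310237) = (-0.061419, 0.022503)  (running Σ = (-0.045578, 0.000000))
Accumulated sum (-0.045578, 0.000000); after 4π/(2l+1) scaling, (-0.190915, 0.000000) ⇒ P_1 = -0.190915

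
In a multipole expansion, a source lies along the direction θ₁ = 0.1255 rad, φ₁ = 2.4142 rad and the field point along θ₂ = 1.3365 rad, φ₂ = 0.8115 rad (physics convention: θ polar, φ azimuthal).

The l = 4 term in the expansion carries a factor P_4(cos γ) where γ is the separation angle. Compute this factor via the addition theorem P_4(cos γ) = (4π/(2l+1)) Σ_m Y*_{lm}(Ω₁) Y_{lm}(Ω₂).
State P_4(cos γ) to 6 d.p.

Term-by-term m-sum for l=4 (normalisation 4π/9 = 1.396263):
  m=-4: Y*=(-0.000106, -0.000025)  Y=(-0.393958, 0.041282)  product (0.000043, 0.000005)
  m=-3: Y*=(0.001398, 0.001994)  Y=(-0.203302, -0.173718)  product (0.000062, -0.000648)
  m=-2: Y*=(0.003574, -0.030665)  Y=(0.010284, 0.196817)  product (0.006072, 0.000388)
  m=-1: Y*=(-0.170714, 0.151975)  Y=(-0.192883, 0.203225)  product (0.002043, -0.064007)
  m=+0: Y*=(0.780896, -0.000000)  Y=(0.157065, 0.000000)  product (0.122651, 0.000000)
  m=+1: Y*=(0.170714, 0.151975)  Y=(0.192883, 0.203225)  product (0.002043, 0.064007)
  m=+2: Y*=(0.003574, 0.030665)  Y=(0.010284, -0.196817)  product (0.006072, -0.000388)
  m=+3: Y*=(-0.001398, 0.001994)  Y=(0.203302, -0.173718)  product (0.000062, 0.000648)
  m=+4: Y*=(-0.000106, 0.000025)  Y=(-0.393958, -0.041282)  product (0.000043, -0.000005)
Σ over m = (0.139091, -0.000000); ×(4π/9) → (0.194207, -0.000000). Real part: 0.194207

0.194207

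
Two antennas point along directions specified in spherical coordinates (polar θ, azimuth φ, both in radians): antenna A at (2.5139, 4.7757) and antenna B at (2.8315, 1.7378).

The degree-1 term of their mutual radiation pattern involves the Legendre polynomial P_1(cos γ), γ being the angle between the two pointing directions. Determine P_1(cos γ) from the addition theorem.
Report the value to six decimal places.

0.592538

Term-by-term m-sum for l=1 (normalisation 4π/3 = 4.188790):
  m=-1: +0.012837-0.202495i × -0.017525-0.103960i = -0.021276+0.002214i  (running Σ = -0.021276+0.002214i)
  m=0: -0.395467-0.000000i × -0.465299+0.000000i = +0.184010+0.000000i  (running Σ = +0.162734+0.002214i)
  m=1: -0.012837-0.202495i × +0.017525-0.103960i = -0.021276-0.002214i  (running Σ = +0.141458+0.000000i)
Total Σ_m = +0.141458+0.000000i. Multiply by 4.188790: +0.592538+0.000000i. P_1(cos γ) = 0.592538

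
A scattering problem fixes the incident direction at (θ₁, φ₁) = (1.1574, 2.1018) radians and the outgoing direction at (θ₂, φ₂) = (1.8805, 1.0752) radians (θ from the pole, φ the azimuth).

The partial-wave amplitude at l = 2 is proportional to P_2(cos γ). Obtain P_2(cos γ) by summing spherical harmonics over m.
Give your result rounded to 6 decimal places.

-0.337514

Expand P_2 via completeness: Σ_{m} conj(Y_{2,m}) at Ω₁ times Y_{2,m} at Ω₂ —
  m=-2: -0.157796-0.282906i × -0.191908-0.293167i = -0.052656+0.100553i  (running Σ = -0.052656+0.100553i)
  m=-1: -0.143922+0.245071i × -0.106645+0.197272i = -0.032997-0.054527i  (running Σ = -0.085653+0.046025i)
  m=0: -0.162697-0.000000i × -0.227503+0.000000i = +0.037014+0.000000i  (running Σ = -0.048639+0.046025i)
  m=1: +0.143922+0.245071i × +0.106645+0.197272i = -0.032997+0.054527i  (running Σ = -0.081636+0.100553i)
  m=2: -0.157796+0.282906i × -0.191908+0.293167i = -0.052656-0.100553i  (running Σ = -0.134293+0.000000i)
Total Σ_m = -0.134293+0.000000i. Multiply by 2.513274: -0.337514+0.000000i. P_2(cos γ) = -0.337514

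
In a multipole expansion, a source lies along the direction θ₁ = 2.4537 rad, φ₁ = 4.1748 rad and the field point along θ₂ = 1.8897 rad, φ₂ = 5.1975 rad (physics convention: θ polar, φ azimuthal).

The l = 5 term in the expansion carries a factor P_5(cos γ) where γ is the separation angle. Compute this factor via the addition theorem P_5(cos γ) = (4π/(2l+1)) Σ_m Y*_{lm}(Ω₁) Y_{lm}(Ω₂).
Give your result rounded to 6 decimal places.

-0.043941

Summing Y*_{l m}(θ₁,φ₁)·Y_{l m}(θ₂,φ₂) over m ∈ [−5, 5]; prefactor 4π/(2·5+1) = 1.142397:
  [-5]  conj(Y_{5,-5})(Ω₁) = -0.020986+0.043042i ; Y_{5,-5}(Ω₂) = +0.235216-0.270338i ; Δ = +0.006700+0.015797i
  [-4]  conj(Y_{5,-4})(Ω₁) = +0.100913+0.154174i ; Y_{5,-4}(Ω₂) = +0.135174+0.348874i ; Δ = -0.040146+0.056046i
  [-3]  conj(Y_{5,-3})(Ω₁) = +0.386759-0.016242i ; Y_{5,-3}(Ω₂) = +0.033930+0.003935i ; Δ = +0.013187+0.000971i
  [-2]  conj(Y_{5,-2})(Ω₁) = +0.198470-0.367111i ; Y_{5,-2}(Ω₂) = -0.190914+0.278715i ; Δ = +0.064429+0.125404i
  [-1]  conj(Y_{5,-1})(Ω₁) = -0.013053-0.021896i ; Y_{5,-1}(Ω₂) = -0.024572-0.046615i ; Δ = -0.000700+0.001146i
  [+0]  conj(Y_{5,0})(Ω₁) = +0.391849-0.000000i ; Y_{5,0}(Ω₂) = -0.320024+0.000000i ; Δ = -0.125401+0.000000i
  [+1]  conj(Y_{5,1})(Ω₁) = +0.013053-0.021896i ; Y_{5,1}(Ω₂) = +0.024572-0.046615i ; Δ = -0.000700-0.001146i
  [+2]  conj(Y_{5,2})(Ω₁) = +0.198470+0.367111i ; Y_{5,2}(Ω₂) = -0.190914-0.278715i ; Δ = +0.064429-0.125404i
  [+3]  conj(Y_{5,3})(Ω₁) = -0.386759-0.016242i ; Y_{5,3}(Ω₂) = -0.033930+0.003935i ; Δ = +0.013187-0.000971i
  [+4]  conj(Y_{5,4})(Ω₁) = +0.100913-0.154174i ; Y_{5,4}(Ω₂) = +0.135174-0.348874i ; Δ = -0.040146-0.056046i
  [+5]  conj(Y_{5,5})(Ω₁) = +0.020986+0.043042i ; Y_{5,5}(Ω₂) = -0.235216-0.270338i ; Δ = +0.006700-0.015797i
Σ over m = -0.038463+0.000000i; ×(4π/11) → -0.043941+0.000000i. Real part: -0.043941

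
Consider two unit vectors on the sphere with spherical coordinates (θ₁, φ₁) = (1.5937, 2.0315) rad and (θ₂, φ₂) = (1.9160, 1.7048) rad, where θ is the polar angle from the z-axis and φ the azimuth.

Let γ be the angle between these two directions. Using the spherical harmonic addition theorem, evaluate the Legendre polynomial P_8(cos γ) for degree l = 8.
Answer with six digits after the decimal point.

-0.409612

Summing Y*_{l m}(θ₁,φ₁)·Y_{l m}(θ₂,φ₂) over m ∈ [−8, 8]; prefactor 4π/(2·8+1) = 0.739198:
  m=-8: Y*=(-0.440090, -0.266224)  Y=(0.151583, -0.278285)  product (-0.140796, 0.082116)
  m=-7: Y*=(0.003923, -0.046967)  Y=(-0.367569, -0.269563)  product (-0.014102, 0.016206)
  m=-6: Y*=(-0.346631, 0.137393)  Y=(-0.130122, 0.135061)  product (0.026548, -0.064694)
  m=-5: Y*=(-0.041366, -0.037223)  Y=(-0.161683, -0.204073)  product (-0.000908, 0.014460)
  m=-4: Y*=(-0.089559, 0.321078)  Y=(-0.256538, 0.152390)  product (-0.025954, -0.096017)
  m=-3: Y*=(-0.058632, 0.011196)  Y=(-0.051476, -0.121074)  product (0.004374, 0.006522)
  m=-2: Y*=(0.191576, 0.252326)  Y=(-0.308037, 0.084591)  product (-0.080357, -0.061520)
  m=-1: Y*=(-0.027311, 0.055026)  Y=(-0.009730, -0.072176)  product (0.004237, 0.001436)
  m=+0: Y*=(0.312049, -0.000000)  Y=(-0.321146, 0.000000)  product (-0.100213, 0.000000)
  m=+1: Y*=(0.027311, 0.055026)  Y=(0.009730, -0.072176)  product (0.004237, -0.001436)
  m=+2: Y*=(0.191576, -0.252326)  Y=(-0.308037, -0.084591)  product (-0.080357, 0.061520)
  m=+3: Y*=(0.058632, 0.011196)  Y=(0.051476, -0.121074)  product (0.004374, -0.006522)
  m=+4: Y*=(-0.089559, -0.321078)  Y=(-0.256538, -0.152390)  product (-0.025954, 0.096017)
  m=+5: Y*=(0.041366, -0.037223)  Y=(0.161683, -0.204073)  product (-0.000908, -0.014460)
  m=+6: Y*=(-0.346631, -0.137393)  Y=(-0.130122, -0.135061)  product (0.026548, 0.064694)
  m=+7: Y*=(-0.003923, -0.046967)  Y=(0.367569, -0.269563)  product (-0.014102, -0.016206)
  m=+8: Y*=(-0.440090, 0.266224)  Y=(0.151583, 0.278285)  product (-0.140796, -0.082116)
Total Σ_m = (-0.554130, 0.000000). Multiply by 0.739198: (-0.409612, 0.000000). P_8(cos γ) = -0.409612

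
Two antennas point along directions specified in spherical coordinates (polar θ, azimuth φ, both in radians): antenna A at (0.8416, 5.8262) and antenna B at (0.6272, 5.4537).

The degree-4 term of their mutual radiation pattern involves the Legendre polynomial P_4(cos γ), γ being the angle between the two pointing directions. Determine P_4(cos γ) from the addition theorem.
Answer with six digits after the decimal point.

Summing Y*_{l m}(θ₁,φ₁)·Y_{l m}(θ₂,φ₂) over m ∈ [−4, 4]; prefactor 4π/(2·4+1) = 1.396263:
  term(m=-4) = (0.000580, 0.007161)   from Y*(Ω₁)=(-0.034802, -0.132344), Y(Ω₂)=(-0.051684, -0.009210)
  term(m=-3) = (0.031025, 0.063689)   from Y*(Ω₁)=(0.068650, -0.338938), Y(Ω₂)=(-0.162693, 0.124487)
  term(m=-2) = (0.119167, 0.109907)   from Y*(Ω₁)=(0.239374, -0.310460), Y(Ω₂)=(-0.036415, 0.411916)
  term(m=-1) = (0.008400, 0.003282)   from Y*(Ω₁)=(0.022657, -0.011141), Y(Ω₂)=(0.241209, 0.263474)
  term(m=+0) = (0.062200, 0.000000)   from Y*(Ω₁)=(-0.361821, -0.000000), Y(Ω₂)=(-0.171907, 0.000000)
  term(m=+1) = (0.008400, -0.003282)   from Y*(Ω₁)=(-0.022657, -0.011141), Y(Ω₂)=(-0.241209, 0.263474)
  term(m=+2) = (0.119167, -0.109907)   from Y*(Ω₁)=(0.239374, 0.310460), Y(Ω₂)=(-0.036415, -0.411916)
  term(m=+3) = (0.031025, -0.063689)   from Y*(Ω₁)=(-0.068650, -0.338938), Y(Ω₂)=(0.162693, 0.124487)
  term(m=+4) = (0.000580, -0.007161)   from Y*(Ω₁)=(-0.034802, 0.132344), Y(Ω₂)=(-0.051684, 0.009210)
Accumulated sum (0.380542, -0.000000); after 4π/(2l+1) scaling, (0.531337, -0.000000) ⇒ P_4 = 0.531337

0.531337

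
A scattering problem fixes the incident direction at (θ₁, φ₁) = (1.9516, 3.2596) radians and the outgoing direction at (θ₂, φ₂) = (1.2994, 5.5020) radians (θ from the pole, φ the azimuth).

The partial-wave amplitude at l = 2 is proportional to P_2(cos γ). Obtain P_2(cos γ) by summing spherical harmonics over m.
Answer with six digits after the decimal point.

Term-by-term m-sum for l=2 (normalisation 4π/5 = 2.513274):
  m=-2: 0.32369 + 0.07785j × 0.00302 + 0.35850j = -0.02693 + 0.11628j  (running Σ = -0.02693 + 0.11628j)
  m=-1: 0.26471 + 0.03138j × 0.14168 + 0.14049j = 0.03309 + 0.04163j  (running Σ = 0.00616 + 0.15791j)
  m=0: -0.18469 + 0.00000j × -0.24739 + 0.00000j = 0.04569 + 0.00000j  (running Σ = 0.05186 + 0.15791j)
  m=1: -0.26471 + 0.03138j × -0.14168 + 0.14049j = 0.03309 - 0.04163j  (running Σ = 0.08495 + 0.11628j)
  m=2: 0.32369 - 0.07785j × 0.00302 - 0.35850j = -0.02693 - 0.11628j  (running Σ = 0.05802 + 0.00000j)
Σ over m = 0.05802 + 0.00000j; ×(4π/5) → 0.14582 + 0.00000j. Real part: 0.145818

0.145818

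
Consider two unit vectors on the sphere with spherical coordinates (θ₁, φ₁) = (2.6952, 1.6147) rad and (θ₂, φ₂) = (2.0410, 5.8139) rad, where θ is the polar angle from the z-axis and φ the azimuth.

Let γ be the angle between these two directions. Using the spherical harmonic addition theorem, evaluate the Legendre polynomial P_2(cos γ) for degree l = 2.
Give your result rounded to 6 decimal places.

Addition theorem: P_2(cos γ) = (4π/5) Σ_m Y*_{lm}(Ω₁) Y_{lm}(Ω₂), m = −2…2:
  term(m=-2) = -0.011446-0.018905i   from Y*(Ω₁)=-0.071715-0.006313i, Y(Ω₂)=+0.181409+0.247648i
  term(m=-1) = -0.046087+0.081779i   from Y*(Ω₁)=+0.013204-0.300549i, Y(Ω₂)=-0.278298-0.141116i
  term(m=+0) = -0.055064+0.000000i   from Y*(Ω₁)=+0.454438-0.000000i, Y(Ω₂)=-0.121170+0.000000i
  term(m=+1) = -0.046087-0.081779i   from Y*(Ω₁)=-0.013204-0.300549i, Y(Ω₂)=+0.278298-0.141116i
  term(m=+2) = -0.011446+0.018905i   from Y*(Ω₁)=-0.071715+0.006313i, Y(Ω₂)=+0.181409-0.247648i
Accumulated sum -0.170130-0.000000i; after 4π/(2l+1) scaling, -0.427584-0.000000i ⇒ P_2 = -0.427584

-0.427584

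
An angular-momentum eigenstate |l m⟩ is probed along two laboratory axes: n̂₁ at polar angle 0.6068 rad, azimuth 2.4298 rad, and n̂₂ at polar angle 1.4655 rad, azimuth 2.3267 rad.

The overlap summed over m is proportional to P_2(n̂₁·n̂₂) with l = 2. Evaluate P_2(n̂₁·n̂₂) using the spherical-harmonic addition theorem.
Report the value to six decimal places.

Expand P_2 via completeness: Σ_{m} conj(Y_{2,m}) at Ω₁ times Y_{2,m} at Ω₂ —
  term(m=-2) = (0.046966, 0.009824)   from Y*(Ω₁)=(0.018424, -0.124248), Y(Ω₂)=(-0.022521, 0.381343)
  term(m=-1) = (0.029066, 0.003007)   from Y*(Ω₁)=(-0.274022, 0.236386), Y(Ω₂)=(-0.055388, -0.058755)
  term(m=+0) = (-0.098529, 0.000000)   from Y*(Ω₁)=(0.323110, -0.000000), Y(Ω₂)=(-0.304940, 0.000000)
  term(m=+1) = (0.029066, -0.003007)   from Y*(Ω₁)=(0.274022, 0.236386), Y(Ω₂)=(0.055388, -0.058755)
  term(m=+2) = (0.046966, -0.009824)   from Y*(Ω₁)=(0.018424, 0.124248), Y(Ω₂)=(-0.022521, -0.381343)
Accumulated sum (0.053536, 0.000000); after 4π/(2l+1) scaling, (0.134551, 0.000000) ⇒ P_2 = 0.134551

0.134551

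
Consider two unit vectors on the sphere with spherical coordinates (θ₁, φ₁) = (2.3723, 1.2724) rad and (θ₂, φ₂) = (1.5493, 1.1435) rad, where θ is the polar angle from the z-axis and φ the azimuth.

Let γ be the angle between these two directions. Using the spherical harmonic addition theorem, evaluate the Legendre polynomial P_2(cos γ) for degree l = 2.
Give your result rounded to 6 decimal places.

Addition theorem: P_2(cos γ) = (4π/5) Σ_m Y*_{lm}(Ω₁) Y_{lm}(Ω₂), m = −2…2:
  m=-2: -0.15461 + 0.10505j × -0.25348 - 0.29123j = 0.06978 + 0.01840j  (running Σ = 0.06978 + 0.01840j)
  m=-1: -0.11350 - 0.36901j × 0.00688 - 0.01511j = -0.00636 - 0.00082j  (running Σ = 0.06343 + 0.01758j)
  m=0: 0.17293 + 0.00000j × -0.31495 + 0.00000j = -0.05447 + 0.00000j  (running Σ = 0.00896 + 0.01758j)
  m=1: 0.11350 - 0.36901j × -0.00688 - 0.01511j = -0.00636 + 0.00082j  (running Σ = 0.00260 + 0.01840j)
  m=2: -0.15461 - 0.10505j × -0.25348 + 0.29123j = 0.06978 - 0.01840j  (running Σ = 0.07239 + 0.00000j)
Total Σ_m = 0.07239 + 0.00000j. Multiply by 2.513274: 0.18193 + 0.00000j. P_2(cos γ) = 0.181930

0.181930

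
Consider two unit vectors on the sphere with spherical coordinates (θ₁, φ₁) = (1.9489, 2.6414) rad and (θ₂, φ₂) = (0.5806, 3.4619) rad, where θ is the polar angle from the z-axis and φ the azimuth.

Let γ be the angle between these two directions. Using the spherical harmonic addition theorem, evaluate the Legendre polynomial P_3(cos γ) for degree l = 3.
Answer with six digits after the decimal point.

Summing Y*_{l m}(θ₁,φ₁)·Y_{l m}(θ₂,φ₂) over m ∈ [−3, 3]; prefactor 4π/(2·3+1) = 1.795196:
  m=-3: Y*=-0.023498+0.334086i  Y=-0.039440+0.056445i  product -0.017931-0.014503i
  m=-2: Y*=-0.175958+0.274270i  Y=+0.206130-0.153670i  product +0.005877+0.083575i
  m=-1: Y*=+0.083972-0.045895i  Y=-0.419900+0.139294i  product -0.028867+0.030968i
  m=+0: Y*=+0.319415-0.000000i  Y=+0.154639+0.000000i  product +0.049394+0.000000i
  m=+1: Y*=-0.083972-0.045895i  Y=+0.419900+0.139294i  product -0.028867-0.030968i
  m=+2: Y*=-0.175958-0.274270i  Y=+0.206130+0.153670i  product +0.005877-0.083575i
  m=+3: Y*=+0.023498+0.334086i  Y=+0.039440+0.056445i  product -0.017931+0.014503i
Σ over m = -0.032447-0.000000i; ×(4π/7) → -0.058249-0.000000i. Real part: -0.058249

-0.058249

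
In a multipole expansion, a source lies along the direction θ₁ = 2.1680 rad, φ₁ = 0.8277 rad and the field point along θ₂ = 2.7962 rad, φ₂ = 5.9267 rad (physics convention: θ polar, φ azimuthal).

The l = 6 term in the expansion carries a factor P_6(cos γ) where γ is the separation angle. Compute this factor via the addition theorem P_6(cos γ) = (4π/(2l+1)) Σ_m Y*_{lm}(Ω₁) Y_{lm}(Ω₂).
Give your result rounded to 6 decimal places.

0.080108

Addition theorem: P_6(cos γ) = (4π/13) Σ_m Y*_{lm}(Ω₁) Y_{lm}(Ω₂), m = −6…6:
  m=-6: Y*=0.03878 - 0.14950j  Y=-0.00039 + 0.00061j  product 0.00008 + 0.00008j
  m=-5: Y*=0.19753 + 0.30554j  Y=0.00147 - 0.00685j  product 0.00238 - 0.00090j
  m=-4: Y*=-0.40753 - 0.06962j  Y=0.00591 + 0.04054j  product 0.00041 - 0.01693j
  m=-3: Y*=0.07837 - 0.06063j  Y=-0.07704 - 0.14057j  product -0.01456 - 0.00635j
  m=-2: Y*=0.02620 - 0.30892j  Y=0.30870 + 0.26694j  product 0.09055 - 0.08837j
  m=-1: Y*=0.15381 + 0.16741j  Y=-0.52973 - 0.19727j  product -0.04845 - 0.11902j
  m=+0: Y*=0.25485 + 0.00000j  Y=0.08654 + 0.00000j  product 0.02206 + 0.00000j
  m=+1: Y*=-0.15381 + 0.16741j  Y=0.52973 - 0.19727j  product -0.04845 + 0.11902j
  m=+2: Y*=0.02620 + 0.30892j  Y=0.30870 - 0.26694j  product 0.09055 + 0.08837j
  m=+3: Y*=-0.07837 - 0.06063j  Y=0.07704 - 0.14057j  product -0.01456 + 0.00635j
  m=+4: Y*=-0.40753 + 0.06962j  Y=0.00591 - 0.04054j  product 0.00041 + 0.01693j
  m=+5: Y*=-0.19753 + 0.30554j  Y=-0.00147 - 0.00685j  product 0.00238 + 0.00090j
  m=+6: Y*=0.03878 + 0.14950j  Y=-0.00039 - 0.00061j  product 0.00008 - 0.00008j
Accumulated sum 0.08287 + 0.00000j; after 4π/(2l+1) scaling, 0.08011 + 0.00000j ⇒ P_6 = 0.080108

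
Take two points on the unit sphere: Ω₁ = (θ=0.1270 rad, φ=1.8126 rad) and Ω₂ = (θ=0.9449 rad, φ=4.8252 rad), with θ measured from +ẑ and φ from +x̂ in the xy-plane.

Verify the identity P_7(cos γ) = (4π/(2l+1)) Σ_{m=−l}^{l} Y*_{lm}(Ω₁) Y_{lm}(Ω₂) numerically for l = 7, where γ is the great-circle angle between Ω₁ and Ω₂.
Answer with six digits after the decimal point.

0.179533

Addition theorem: P_7(cos γ) = (4π/15) Σ_m Y*_{lm}(Ω₁) Y_{lm}(Ω₂), m = −7…7:
  term(m=-7) = -0.00000 - 0.00000j   from Y*(Ω₁)=0.00000 + 0.00000j, Y(Ω₂)=-0.08154 - 0.08085j
  term(m=-6) = 0.00000 + 0.00000j   from Y*(Ω₁)=-0.00000 - 0.00001j, Y(Ω₂)=-0.24210 + 0.19452j
  term(m=-5) = -0.00005 - 0.00004j   from Y*(Ω₁)=-0.00013 + 0.00005j, Y(Ω₂)=0.23740 + 0.37527j
  term(m=-4) = 0.00043 + 0.00025j   from Y*(Ω₁)=0.00104 + 0.00151j, Y(Ω₂)=0.24392 - 0.11820j
  term(m=-3) = 0.00263 + 0.00107j   from Y*(Ω₁)=0.01141 - 0.01287j, Y(Ω₂)=0.05490 + 0.15599j
  term(m=-2) = -0.03872 - 0.01022j   from Y*(Ω₁)=-0.09966 - 0.05234j, Y(Ω₂)=0.34668 - 0.07957j
  term(m=-1) = -0.00881 - 0.00114j   from Y*(Ω₁)=-0.11095 + 0.44986j, Y(Ω₂)=0.00216 + 0.01905j
  term(m=+0) = 0.30332 + 0.00000j   from Y*(Ω₁)=0.85927 + 0.00000j, Y(Ω₂)=0.35299 + 0.00000j
  term(m=+1) = -0.00881 + 0.00114j   from Y*(Ω₁)=0.11095 + 0.44986j, Y(Ω₂)=-0.00216 + 0.01905j
  term(m=+2) = -0.03872 + 0.01022j   from Y*(Ω₁)=-0.09966 + 0.05234j, Y(Ω₂)=0.34668 + 0.07957j
  term(m=+3) = 0.00263 - 0.00107j   from Y*(Ω₁)=-0.01141 - 0.01287j, Y(Ω₂)=-0.05490 + 0.15599j
  term(m=+4) = 0.00043 - 0.00025j   from Y*(Ω₁)=0.00104 - 0.00151j, Y(Ω₂)=0.24392 + 0.11820j
  term(m=+5) = -0.00005 + 0.00004j   from Y*(Ω₁)=0.00013 + 0.00005j, Y(Ω₂)=-0.23740 + 0.37527j
  term(m=+6) = 0.00000 - 0.00000j   from Y*(Ω₁)=-0.00000 + 0.00001j, Y(Ω₂)=-0.24210 - 0.19452j
  term(m=+7) = -0.00000 + 0.00000j   from Y*(Ω₁)=-0.00000 + 0.00000j, Y(Ω₂)=0.08154 - 0.08085j
Σ over m = 0.21430 - 0.00000j; ×(4π/15) → 0.17953 - 0.00000j. Real part: 0.179533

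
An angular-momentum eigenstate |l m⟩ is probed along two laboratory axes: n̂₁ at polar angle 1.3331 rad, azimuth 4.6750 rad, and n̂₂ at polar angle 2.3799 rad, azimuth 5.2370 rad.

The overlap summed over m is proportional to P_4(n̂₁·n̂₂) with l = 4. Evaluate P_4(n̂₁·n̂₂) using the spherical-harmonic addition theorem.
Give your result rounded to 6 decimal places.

Expand P_4 via completeness: Σ_{m} conj(Y_{4,m}) at Ω₁ times Y_{4,m} at Ω₂ —
  term(m=-4) = -0.02484 - 0.03089j   from Y*(Ω₁)=0.39041 - 0.05883j, Y(Ω₂)=-0.05055 - 0.08674j
  term(m=-3) = 0.00926 + 0.08002j   from Y*(Ω₁)=0.03028 + 0.26886j, Y(Ω₂)=0.29775 - 0.00090j
  term(m=-2) = -0.03548 + 0.07406j   from Y*(Ω₁)=0.19280 - 0.01444j, Y(Ω₂)=-0.21164 + 0.36829j
  term(m=-1) = 0.03765 - 0.02371j   from Y*(Ω₁)=0.01057 + 0.28257j, Y(Ω₂)=-0.07880 - 0.13617j
  term(m=+0) = -0.05030 + 0.00000j   from Y*(Ω₁)=0.15278 + 0.00000j, Y(Ω₂)=-0.32919 + 0.00000j
  term(m=+1) = 0.03765 + 0.02371j   from Y*(Ω₁)=-0.01057 + 0.28257j, Y(Ω₂)=0.07880 - 0.13617j
  term(m=+2) = -0.03548 - 0.07406j   from Y*(Ω₁)=0.19280 + 0.01444j, Y(Ω₂)=-0.21164 - 0.36829j
  term(m=+3) = 0.00926 - 0.08002j   from Y*(Ω₁)=-0.03028 + 0.26886j, Y(Ω₂)=-0.29775 - 0.00090j
  term(m=+4) = -0.02484 + 0.03089j   from Y*(Ω₁)=0.39041 + 0.05883j, Y(Ω₂)=-0.05055 + 0.08674j
Total Σ_m = -0.07713 - 0.00000j. Multiply by 1.396263: -0.10769 - 0.00000j. P_4(cos γ) = -0.107691

-0.107691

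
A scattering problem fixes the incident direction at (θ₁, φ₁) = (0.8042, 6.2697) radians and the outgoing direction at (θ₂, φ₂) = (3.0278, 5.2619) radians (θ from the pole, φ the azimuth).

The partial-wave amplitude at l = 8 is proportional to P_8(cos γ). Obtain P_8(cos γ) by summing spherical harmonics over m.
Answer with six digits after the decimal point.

0.298171

Addition theorem: P_8(cos γ) = (4π/17) Σ_m Y*_{lm}(Ω₁) Y_{lm}(Ω₂), m = −8…8:
  term(m=-8) = (-0.000000, 0.000000)   from Y*(Ω₁)=(0.037122, -0.004020), Y(Ω₂)=(-0.000000, 0.000000)
  term(m=-7) = (-0.000000, -0.000000)   from Y*(Ω₁)=(0.143201, -0.013558), Y(Ω₂)=(-0.000000, -0.000000)
  term(m=-6) = (0.000004, -0.000001)   from Y*(Ω₁)=(0.325756, -0.026415), Y(Ω₂)=(0.000011, -0.000002)
  term(m=-5) = (-0.000027, 0.000079)   from Y*(Ω₁)=(0.460206, -0.031077), Y(Ω₂)=(-0.000069, 0.000166)
  term(m=-4) = (-0.000441, -0.000544)   from Y*(Ω₁)=(0.321841, -0.017377), Y(Ω₂)=(-0.001276, -0.001761)
  term(m=-3) = (-0.002105, 0.000250)   from Y*(Ω₁)=(-0.108723, 0.004401), Y(Ω₂)=(0.019425, -0.001513)
  term(m=-2) = (0.020499, -0.043005)   from Y*(Ω₁)=(-0.384567, 0.010375), Y(Ω₂)=(-0.056279, 0.110308)
  term(m=-1) = (0.019041, 0.030170)   from Y*(Ω₁)=(-0.071472, 0.000964), Y(Ω₂)=(-0.260675, -0.425638)
  term(m=+0) = (0.329430, 0.000000)   from Y*(Ω₁)=(0.363101, -0.000000), Y(Ω₂)=(0.907270, 0.000000)
  term(m=+1) = (0.019041, -0.030170)   from Y*(Ω₁)=(0.071472, 0.000964), Y(Ω₂)=(0.260675, -0.425638)
  term(m=+2) = (0.020499, 0.043005)   from Y*(Ω₁)=(-0.384567, -0.010375), Y(Ω₂)=(-0.056279, -0.110308)
  term(m=+3) = (-0.002105, -0.000250)   from Y*(Ω₁)=(0.108723, 0.004401), Y(Ω₂)=(-0.019425, -0.001513)
  term(m=+4) = (-0.000441, 0.000544)   from Y*(Ω₁)=(0.321841, 0.017377), Y(Ω₂)=(-0.001276, 0.001761)
  term(m=+5) = (-0.000027, -0.000079)   from Y*(Ω₁)=(-0.460206, -0.031077), Y(Ω₂)=(0.000069, 0.000166)
  term(m=+6) = (0.000004, 0.000001)   from Y*(Ω₁)=(0.325756, 0.026415), Y(Ω₂)=(0.000011, 0.000002)
  term(m=+7) = (-0.000000, 0.000000)   from Y*(Ω₁)=(-0.143201, -0.013558), Y(Ω₂)=(0.000000, -0.000000)
  term(m=+8) = (-0.000000, -0.000000)   from Y*(Ω₁)=(0.037122, 0.004020), Y(Ω₂)=(-0.000000, -0.000000)
Σ over m = (0.403371, -0.000000); ×(4π/17) → (0.298171, -0.000000). Real part: 0.298171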